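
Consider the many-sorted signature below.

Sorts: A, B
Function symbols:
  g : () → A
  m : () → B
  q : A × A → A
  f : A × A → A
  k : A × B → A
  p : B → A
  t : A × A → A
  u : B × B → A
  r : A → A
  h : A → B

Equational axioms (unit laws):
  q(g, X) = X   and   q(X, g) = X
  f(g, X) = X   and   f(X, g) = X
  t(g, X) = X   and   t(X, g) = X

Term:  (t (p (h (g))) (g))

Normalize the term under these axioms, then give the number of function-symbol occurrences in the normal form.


size = 3

1. (t (p (h (g))) (g))  →  (p (h (g)))
normal form: (p (h (g)))


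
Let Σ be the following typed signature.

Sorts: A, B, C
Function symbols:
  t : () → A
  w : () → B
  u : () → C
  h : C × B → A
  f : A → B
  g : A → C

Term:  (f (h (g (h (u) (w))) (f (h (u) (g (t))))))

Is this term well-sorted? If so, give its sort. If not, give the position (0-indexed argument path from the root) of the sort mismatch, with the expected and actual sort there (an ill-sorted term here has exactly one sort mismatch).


ill-sorted at position [0, 1, 0, 1]: expected B, got C

        (u) : C
        (w) : B
      (h (u) (w)) : A
    (g (h (u) (w))) : C
        (u) : C
          (t) : A
        (g (t)) : C
      (h (u) (g (t))) : ✗ arg 1 at [0, 1, 0, 1] has sort C, expected B


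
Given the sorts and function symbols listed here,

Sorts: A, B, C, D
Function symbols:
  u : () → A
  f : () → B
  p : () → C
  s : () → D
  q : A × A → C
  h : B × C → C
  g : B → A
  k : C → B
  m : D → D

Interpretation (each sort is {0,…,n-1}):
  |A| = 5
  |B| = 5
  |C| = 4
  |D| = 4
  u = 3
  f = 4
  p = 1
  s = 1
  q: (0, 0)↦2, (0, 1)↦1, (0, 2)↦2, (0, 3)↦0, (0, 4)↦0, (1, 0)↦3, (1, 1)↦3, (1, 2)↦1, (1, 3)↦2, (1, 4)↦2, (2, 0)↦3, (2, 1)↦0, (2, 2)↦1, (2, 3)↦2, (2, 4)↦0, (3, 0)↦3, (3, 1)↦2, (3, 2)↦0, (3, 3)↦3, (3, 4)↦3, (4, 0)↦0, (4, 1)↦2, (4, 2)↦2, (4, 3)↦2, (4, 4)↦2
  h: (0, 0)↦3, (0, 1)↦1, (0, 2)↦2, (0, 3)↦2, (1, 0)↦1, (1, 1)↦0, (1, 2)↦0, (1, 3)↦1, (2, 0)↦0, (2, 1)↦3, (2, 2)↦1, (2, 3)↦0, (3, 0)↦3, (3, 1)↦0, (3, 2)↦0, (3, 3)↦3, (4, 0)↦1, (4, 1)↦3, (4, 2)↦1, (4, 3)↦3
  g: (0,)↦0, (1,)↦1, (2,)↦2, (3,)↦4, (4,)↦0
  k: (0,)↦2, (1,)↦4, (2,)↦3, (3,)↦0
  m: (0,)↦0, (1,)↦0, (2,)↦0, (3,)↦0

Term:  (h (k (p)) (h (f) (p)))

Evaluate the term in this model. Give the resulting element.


value = 3

  p = 1
  (k (p)) = k(1,) = 4
  f = 4
  p = 1
  (h (f) (p)) = h(4, 1) = 3
  (h (k (p)) (h (f) (p))) = h(4, 3) = 3


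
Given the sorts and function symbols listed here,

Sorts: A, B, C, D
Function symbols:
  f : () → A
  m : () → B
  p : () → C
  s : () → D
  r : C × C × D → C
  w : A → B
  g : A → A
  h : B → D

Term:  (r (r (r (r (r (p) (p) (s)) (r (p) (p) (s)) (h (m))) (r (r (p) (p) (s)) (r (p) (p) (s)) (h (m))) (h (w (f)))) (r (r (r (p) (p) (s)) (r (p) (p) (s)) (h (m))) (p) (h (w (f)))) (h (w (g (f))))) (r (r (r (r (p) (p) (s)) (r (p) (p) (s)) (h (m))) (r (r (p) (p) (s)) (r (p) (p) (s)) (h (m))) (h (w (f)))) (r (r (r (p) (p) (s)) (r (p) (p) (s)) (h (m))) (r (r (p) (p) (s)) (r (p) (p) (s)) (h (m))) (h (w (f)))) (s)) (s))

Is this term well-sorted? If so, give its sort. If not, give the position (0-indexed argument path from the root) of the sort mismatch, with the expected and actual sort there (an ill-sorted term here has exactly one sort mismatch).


well-sorted; sort = C

          (p) : C
          (p) : C
          (s) : D
        (r (p) (p) (s)) : C
          (p) : C
          (p) : C
          (s) : D
        (r (p) (p) (s)) : C
          (m) : B
        (h (m)) : D
      (r (r (p) (p) (s)) (r (p) (p) (s)) (h (m))) : C
          (p) : C
          (p) : C
          (s) : D
        (r (p) (p) (s)) : C
          (p) : C
          (p) : C
          (s) : D
        (r (p) (p) (s)) : C
          (m) : B
        (h (m)) : D
      (r (r (p) (p) (s)) (r (p) (p) (s)) (h (m))) : C
          (f) : A
        (w (f)) : B
      (h (w (f))) : D
    (r (r (r (p) (p) (s)) (r (p) (p) (s)) (h (m))) (r (r (p) (p) (s)) (r (p) (p) (s)) (h (m))) (h (w (f)))) : C
          (p) : C
          (p) : C
          (s) : D
        (r (p) (p) (s)) : C
          (p) : C
          (p) : C
          (s) : D
        (r (p) (p) (s)) : C
          (m) : B
        (h (m)) : D
      (r (r (p) (p) (s)) (r (p) (p) (s)) (h (m))) : C
      (p) : C
          (f) : A
        (w (f)) : B
      (h (w (f))) : D
    (r (r (r (p) (p) (s)) (r (p) (p) (s)) (h (m))) (p) (h (w (f)))) : C
          (f) : A
        (g (f)) : A
      (w (g (f))) : B
    (h (w (g (f)))) : D
  (r (r (r (r (p) (p) (s)) (r (p) (p) (s)) (h (m))) (r (r (p) (p) (s)) (r (p) (p) (s)) (h (m))) (h (w (f)))) (r (r (r (p) (p) (s)) (r (p) (p) (s)) (h (m))) (p) (h (w (f)))) (h (w (g (f))))) : C
          (p) : C
          (p) : C
          (s) : D
        (r (p) (p) (s)) : C
          (p) : C
          (p) : C
          (s) : D
        (r (p) (p) (s)) : C
          (m) : B
        (h (m)) : D
      (r (r (p) (p) (s)) (r (p) (p) (s)) (h (m))) : C
          (p) : C
          (p) : C
          (s) : D
        (r (p) (p) (s)) : C
          (p) : C
          (p) : C
          (s) : D
        (r (p) (p) (s)) : C
          (m) : B
        (h (m)) : D
      (r (r (p) (p) (s)) (r (p) (p) (s)) (h (m))) : C
          (f) : A
        (w (f)) : B
      (h (w (f))) : D
    (r (r (r (p) (p) (s)) (r (p) (p) (s)) (h (m))) (r (r (p) (p) (s)) (r (p) (p) (s)) (h (m))) (h (w (f)))) : C
          (p) : C
          (p) : C
          (s) : D
        (r (p) (p) (s)) : C
          (p) : C
          (p) : C
          (s) : D
        (r (p) (p) (s)) : C
          (m) : B
        (h (m)) : D
      (r (r (p) (p) (s)) (r (p) (p) (s)) (h (m))) : C
          (p) : C
          (p) : C
          (s) : D
        (r (p) (p) (s)) : C
          (p) : C
          (p) : C
          (s) : D
        (r (p) (p) (s)) : C
          (m) : B
        (h (m)) : D
      (r (r (p) (p) (s)) (r (p) (p) (s)) (h (m))) : C
          (f) : A
        (w (f)) : B
      (h (w (f))) : D
    (r (r (r (p) (p) (s)) (r (p) (p) (s)) (h (m))) (r (r (p) (p) (s)) (r (p) (p) (s)) (h (m))) (h (w (f)))) : C
    (s) : D
  (r (r (r (r (p) (p) (s)) (r (p) (p) (s)) (h (m))) (r (r (p) (p) (s)) (r (p) (p) (s)) (h (m))) (h (w (f)))) (r (r (r (p) (p) (s)) (r (p) (p) (s)) (h (m))) (r (r (p) (p) (s)) (r (p) (p) (s)) (h (m))) (h (w (f)))) (s)) : C
  (s) : D
(r (r (r (r (r (p) (p) (s)) (r (p) (p) (s)) (h (m))) (r (r (p) (p) (s)) (r (p) (p) (s)) (h (m))) (h (w (f)))) (r (r (r (p) (p) (s)) (r (p) (p) (s)) (h (m))) (p) (h (w (f)))) (h (w (g (f))))) (r (r (r (r (p) (p) (s)) (r (p) (p) (s)) (h (m))) (r (r (p) (p) (s)) (r (p) (p) (s)) (h (m))) (h (w (f)))) (r (r (r (p) (p) (s)) (r (p) (p) (s)) (h (m))) (r (r (p) (p) (s)) (r (p) (p) (s)) (h (m))) (h (w (f)))) (s)) (s)) : C


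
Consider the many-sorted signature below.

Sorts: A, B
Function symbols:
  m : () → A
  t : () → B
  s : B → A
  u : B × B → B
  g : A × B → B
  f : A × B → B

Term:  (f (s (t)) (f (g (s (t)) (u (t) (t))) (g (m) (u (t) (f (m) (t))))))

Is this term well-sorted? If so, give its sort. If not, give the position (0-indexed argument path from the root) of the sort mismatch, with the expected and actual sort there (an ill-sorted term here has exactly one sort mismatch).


    (t) : B
  (s (t)) : A
        (t) : B
      (s (t)) : A
        (t) : B
        (t) : B
      (u (t) (t)) : B
    (g (s (t)) (u (t) (t))) : B
      (m) : A
        (t) : B
          (m) : A
          (t) : B
        (f (m) (t)) : B
      (u (t) (f (m) (t))) : B
    (g (m) (u (t) (f (m) (t)))) : B
  (f (g (s (t)) (u (t) (t))) (g (m) (u (t) (f (m) (t))))) : ✗ arg 0 at [1, 0] has sort B, expected A

ill-sorted at position [1, 0]: expected A, got B


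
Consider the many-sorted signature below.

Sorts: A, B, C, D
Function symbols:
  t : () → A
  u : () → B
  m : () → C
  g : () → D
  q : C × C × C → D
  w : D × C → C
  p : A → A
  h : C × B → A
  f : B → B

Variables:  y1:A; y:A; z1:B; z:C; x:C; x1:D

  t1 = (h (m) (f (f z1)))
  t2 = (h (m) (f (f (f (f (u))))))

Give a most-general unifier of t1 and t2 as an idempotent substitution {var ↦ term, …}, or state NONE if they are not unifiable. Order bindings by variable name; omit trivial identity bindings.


{z1 ↦ (f (f (u)))}


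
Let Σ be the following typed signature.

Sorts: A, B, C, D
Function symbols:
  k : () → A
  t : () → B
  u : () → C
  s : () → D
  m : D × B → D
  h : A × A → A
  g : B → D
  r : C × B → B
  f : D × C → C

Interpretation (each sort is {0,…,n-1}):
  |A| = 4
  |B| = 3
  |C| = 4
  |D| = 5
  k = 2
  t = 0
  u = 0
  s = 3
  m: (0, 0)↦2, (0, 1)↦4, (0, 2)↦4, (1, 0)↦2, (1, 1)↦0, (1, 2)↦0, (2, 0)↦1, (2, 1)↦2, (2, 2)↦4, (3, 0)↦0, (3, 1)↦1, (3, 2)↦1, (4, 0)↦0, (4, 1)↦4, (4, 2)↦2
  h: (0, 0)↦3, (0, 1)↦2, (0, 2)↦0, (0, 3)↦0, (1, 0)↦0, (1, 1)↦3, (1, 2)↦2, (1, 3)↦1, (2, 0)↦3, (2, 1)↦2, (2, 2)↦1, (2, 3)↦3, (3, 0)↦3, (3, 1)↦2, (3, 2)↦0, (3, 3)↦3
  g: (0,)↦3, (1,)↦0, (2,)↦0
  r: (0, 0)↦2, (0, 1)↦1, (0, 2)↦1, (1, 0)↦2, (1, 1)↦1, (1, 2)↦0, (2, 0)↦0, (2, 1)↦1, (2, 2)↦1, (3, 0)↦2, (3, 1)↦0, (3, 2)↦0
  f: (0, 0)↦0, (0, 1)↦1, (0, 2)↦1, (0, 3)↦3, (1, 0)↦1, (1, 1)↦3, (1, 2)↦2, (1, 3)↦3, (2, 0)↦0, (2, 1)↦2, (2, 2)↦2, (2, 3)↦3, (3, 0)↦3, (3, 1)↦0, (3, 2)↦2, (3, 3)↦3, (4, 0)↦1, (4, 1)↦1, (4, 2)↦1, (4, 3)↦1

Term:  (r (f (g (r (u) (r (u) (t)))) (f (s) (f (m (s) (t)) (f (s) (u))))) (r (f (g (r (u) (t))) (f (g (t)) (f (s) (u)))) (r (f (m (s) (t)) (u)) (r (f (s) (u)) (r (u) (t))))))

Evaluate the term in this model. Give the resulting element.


  u = 0
  u = 0
  t = 0
  (r (u) (t)) = r(0, 0) = 2
  (r (u) (r (u) (t))) = r(0, 2) = 1
  (g (r (u) (r (u) (t)))) = g(1,) = 0
  s = 3
  s = 3
  t = 0
  (m (s) (t)) = m(3, 0) = 0
  s = 3
  u = 0
  (f (s) (u)) = f(3, 0) = 3
  (f (m (s) (t)) (f (s) (u))) = f(0, 3) = 3
  (f (s) (f (m (s) (t)) (f (s) (u)))) = f(3, 3) = 3
  (f (g (r (u) (r (u) (t)))) (f (s) (f (m (s) (t)) (f (s) (u))))) = f(0, 3) = 3
  u = 0
  t = 0
  (r (u) (t)) = r(0, 0) = 2
  (g (r (u) (t))) = g(2,) = 0
  t = 0
  (g (t)) = g(0,) = 3
  s = 3
  u = 0
  (f (s) (u)) = f(3, 0) = 3
  (f (g (t)) (f (s) (u))) = f(3, 3) = 3
  (f (g (r (u) (t))) (f (g (t)) (f (s) (u)))) = f(0, 3) = 3
  s = 3
  t = 0
  (m (s) (t)) = m(3, 0) = 0
  u = 0
  (f (m (s) (t)) (u)) = f(0, 0) = 0
  s = 3
  u = 0
  (f (s) (u)) = f(3, 0) = 3
  u = 0
  t = 0
  (r (u) (t)) = r(0, 0) = 2
  (r (f (s) (u)) (r (u) (t))) = r(3, 2) = 0
  (r (f (m (s) (t)) (u)) (r (f (s) (u)) (r (u) (t)))) = r(0, 0) = 2
  (r (f (g (r (u) (t))) (f (g (t)) (f (s) (u)))) (r (f (m (s) (t)) (u)) (r (f (s) (u)) (r (u) (t))))) = r(3, 2) = 0
  (r (f (g (r (u) (r (u) (t)))) (f (s) (f (m (s) (t)) (f (s) (u))))) (r (f (g (r (u) (t))) (f (g (t)) (f (s) (u)))) (r (f (m (s) (t)) (u)) (r (f (s) (u)) (r (u) (t)))))) = r(3, 0) = 2

value = 2


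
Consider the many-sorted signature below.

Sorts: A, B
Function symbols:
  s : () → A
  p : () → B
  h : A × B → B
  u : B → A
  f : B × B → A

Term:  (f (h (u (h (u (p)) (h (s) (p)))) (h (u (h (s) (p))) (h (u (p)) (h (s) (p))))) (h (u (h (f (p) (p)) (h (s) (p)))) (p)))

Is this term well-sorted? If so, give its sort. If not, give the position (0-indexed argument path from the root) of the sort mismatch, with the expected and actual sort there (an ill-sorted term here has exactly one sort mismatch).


well-sorted; sort = A

          (p) : B
        (u (p)) : A
          (s) : A
          (p) : B
        (h (s) (p)) : B
      (h (u (p)) (h (s) (p))) : B
    (u (h (u (p)) (h (s) (p)))) : A
          (s) : A
          (p) : B
        (h (s) (p)) : B
      (u (h (s) (p))) : A
          (p) : B
        (u (p)) : A
          (s) : A
          (p) : B
        (h (s) (p)) : B
      (h (u (p)) (h (s) (p))) : B
    (h (u (h (s) (p))) (h (u (p)) (h (s) (p)))) : B
  (h (u (h (u (p)) (h (s) (p)))) (h (u (h (s) (p))) (h (u (p)) (h (s) (p))))) : B
          (p) : B
          (p) : B
        (f (p) (p)) : A
          (s) : A
          (p) : B
        (h (s) (p)) : B
      (h (f (p) (p)) (h (s) (p))) : B
    (u (h (f (p) (p)) (h (s) (p)))) : A
    (p) : B
  (h (u (h (f (p) (p)) (h (s) (p)))) (p)) : B
(f (h (u (h (u (p)) (h (s) (p)))) (h (u (h (s) (p))) (h (u (p)) (h (s) (p))))) (h (u (h (f (p) (p)) (h (s) (p)))) (p))) : A


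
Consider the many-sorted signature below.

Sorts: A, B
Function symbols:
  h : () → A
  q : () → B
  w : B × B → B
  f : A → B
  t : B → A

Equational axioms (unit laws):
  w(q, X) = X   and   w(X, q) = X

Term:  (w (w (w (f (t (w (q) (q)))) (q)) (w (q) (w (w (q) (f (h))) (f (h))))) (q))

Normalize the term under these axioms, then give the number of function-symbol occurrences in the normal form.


1. (w (w (w (f (t (w (q) (q)))) (q)) (w (q) (w (w (q) (f (h))) (f (h))))) (q))  →  (w (w (f (t (w (q) (q)))) (q)) (w (q) (w (w (q) (f (h))) (f (h)))))
2. (w (w (f (t (w (q) (q)))) (q)) (w (q) (w (w (q) (f (h))) (f (h)))))  →  (w (f (t (w (q) (q)))) (w (q) (w (w (q) (f (h))) (f (h)))))
3. (w (f (t (w (q) (q)))) (w (q) (w (w (q) (f (h))) (f (h)))))  →  (w (f (t (q))) (w (q) (w (w (q) (f (h))) (f (h)))))
4. (w (f (t (q))) (w (q) (w (w (q) (f (h))) (f (h)))))  →  (w (f (t (q))) (w (w (q) (f (h))) (f (h))))
5. (w (f (t (q))) (w (w (q) (f (h))) (f (h))))  →  (w (f (t (q))) (w (f (h)) (f (h))))
normal form: (w (f (t (q))) (w (f (h)) (f (h))))

size = 9


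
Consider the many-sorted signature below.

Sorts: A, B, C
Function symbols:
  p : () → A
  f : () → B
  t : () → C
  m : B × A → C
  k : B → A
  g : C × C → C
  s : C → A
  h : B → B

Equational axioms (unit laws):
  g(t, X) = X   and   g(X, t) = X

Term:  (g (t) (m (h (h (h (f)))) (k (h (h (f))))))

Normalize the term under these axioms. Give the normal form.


1. (g (t) (m (h (h (h (f)))) (k (h (h (f))))))  →  (m (h (h (h (f)))) (k (h (h (f)))))

normal form = (m (h (h (h (f)))) (k (h (h (f)))))


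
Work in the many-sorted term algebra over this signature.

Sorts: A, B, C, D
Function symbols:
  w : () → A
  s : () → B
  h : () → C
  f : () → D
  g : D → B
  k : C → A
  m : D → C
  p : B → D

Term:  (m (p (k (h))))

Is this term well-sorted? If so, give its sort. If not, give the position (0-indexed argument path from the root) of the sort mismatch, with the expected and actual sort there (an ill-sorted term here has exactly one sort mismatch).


ill-sorted at position [0, 0]: expected B, got A

      (h) : C
    (k (h)) : A
  (p (k (h))) : ✗ arg 0 at [0, 0] has sort A, expected B


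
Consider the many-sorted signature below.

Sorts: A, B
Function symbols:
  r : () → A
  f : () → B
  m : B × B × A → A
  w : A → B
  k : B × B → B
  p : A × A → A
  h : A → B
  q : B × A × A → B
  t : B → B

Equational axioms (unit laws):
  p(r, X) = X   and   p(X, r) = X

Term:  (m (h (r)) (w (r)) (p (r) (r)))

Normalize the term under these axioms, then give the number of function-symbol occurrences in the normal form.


size = 6

1. (m (h (r)) (w (r)) (p (r) (r)))  →  (m (h (r)) (w (r)) (r))
normal form: (m (h (r)) (w (r)) (r))


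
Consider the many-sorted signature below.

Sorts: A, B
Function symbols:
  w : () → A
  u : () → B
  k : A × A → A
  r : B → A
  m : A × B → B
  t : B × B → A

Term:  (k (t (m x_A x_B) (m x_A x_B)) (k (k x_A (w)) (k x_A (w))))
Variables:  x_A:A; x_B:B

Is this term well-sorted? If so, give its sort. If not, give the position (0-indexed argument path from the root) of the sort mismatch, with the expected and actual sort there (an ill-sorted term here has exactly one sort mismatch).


well-sorted; sort = A

      x_A : A
      x_B : B
    (m x_A x_B) : B
      x_A : A
      x_B : B
    (m x_A x_B) : B
  (t (m x_A x_B) (m x_A x_B)) : A
      x_A : A
      (w) : A
    (k x_A (w)) : A
      x_A : A
      (w) : A
    (k x_A (w)) : A
  (k (k x_A (w)) (k x_A (w))) : A
(k (t (m x_A x_B) (m x_A x_B)) (k (k x_A (w)) (k x_A (w)))) : A


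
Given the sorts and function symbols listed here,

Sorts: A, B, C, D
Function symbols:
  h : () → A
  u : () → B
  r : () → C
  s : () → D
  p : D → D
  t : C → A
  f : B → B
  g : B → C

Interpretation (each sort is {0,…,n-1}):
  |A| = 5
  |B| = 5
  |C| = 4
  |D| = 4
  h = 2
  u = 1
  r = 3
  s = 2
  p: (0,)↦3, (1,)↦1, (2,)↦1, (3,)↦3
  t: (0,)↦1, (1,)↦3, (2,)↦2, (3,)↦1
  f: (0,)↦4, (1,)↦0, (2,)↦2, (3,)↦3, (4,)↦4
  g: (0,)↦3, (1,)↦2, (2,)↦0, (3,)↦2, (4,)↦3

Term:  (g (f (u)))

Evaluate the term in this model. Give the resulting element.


  u = 1
  (f (u)) = f(1,) = 0
  (g (f (u))) = g(0,) = 3

value = 3


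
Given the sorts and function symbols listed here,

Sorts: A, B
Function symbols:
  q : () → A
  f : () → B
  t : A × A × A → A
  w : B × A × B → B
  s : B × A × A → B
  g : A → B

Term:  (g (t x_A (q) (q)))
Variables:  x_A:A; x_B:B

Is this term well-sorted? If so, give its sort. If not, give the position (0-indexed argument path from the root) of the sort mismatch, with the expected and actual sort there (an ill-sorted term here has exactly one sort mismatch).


    x_A : A
    (q) : A
    (q) : A
  (t x_A (q) (q)) : A
(g (t x_A (q) (q))) : B

well-sorted; sort = B


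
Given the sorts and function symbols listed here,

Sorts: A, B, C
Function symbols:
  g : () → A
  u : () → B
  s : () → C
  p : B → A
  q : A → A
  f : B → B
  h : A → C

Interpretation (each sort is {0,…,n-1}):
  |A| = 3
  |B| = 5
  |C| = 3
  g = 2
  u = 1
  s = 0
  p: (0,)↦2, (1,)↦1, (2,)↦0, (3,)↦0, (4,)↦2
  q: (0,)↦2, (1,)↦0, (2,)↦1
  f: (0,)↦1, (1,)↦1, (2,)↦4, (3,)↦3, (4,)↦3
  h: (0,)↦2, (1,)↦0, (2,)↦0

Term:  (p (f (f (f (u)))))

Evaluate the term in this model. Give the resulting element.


  u = 1
  (f (u)) = f(1,) = 1
  (f (f (u))) = f(1,) = 1
  (f (f (f (u)))) = f(1,) = 1
  (p (f (f (f (u))))) = p(1,) = 1

value = 1


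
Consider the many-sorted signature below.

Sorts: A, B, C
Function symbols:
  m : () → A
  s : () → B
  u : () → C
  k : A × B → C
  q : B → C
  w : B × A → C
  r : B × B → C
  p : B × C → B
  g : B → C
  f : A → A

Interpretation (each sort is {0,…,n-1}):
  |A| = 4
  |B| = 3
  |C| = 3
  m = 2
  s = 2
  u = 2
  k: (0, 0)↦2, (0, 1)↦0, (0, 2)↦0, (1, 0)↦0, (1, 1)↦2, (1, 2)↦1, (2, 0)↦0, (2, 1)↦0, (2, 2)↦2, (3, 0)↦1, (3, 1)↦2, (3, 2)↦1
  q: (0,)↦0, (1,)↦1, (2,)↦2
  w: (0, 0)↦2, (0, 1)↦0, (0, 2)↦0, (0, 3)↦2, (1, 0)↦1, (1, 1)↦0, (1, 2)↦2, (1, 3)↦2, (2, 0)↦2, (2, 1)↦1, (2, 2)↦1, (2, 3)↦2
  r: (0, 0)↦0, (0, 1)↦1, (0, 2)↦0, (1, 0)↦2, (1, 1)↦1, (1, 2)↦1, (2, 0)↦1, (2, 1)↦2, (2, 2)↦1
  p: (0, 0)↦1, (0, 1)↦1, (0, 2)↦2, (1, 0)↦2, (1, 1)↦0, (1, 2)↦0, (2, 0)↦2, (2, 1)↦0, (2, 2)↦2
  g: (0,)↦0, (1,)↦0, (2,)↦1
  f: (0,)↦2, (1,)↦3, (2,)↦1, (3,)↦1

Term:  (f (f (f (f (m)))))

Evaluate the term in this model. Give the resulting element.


value = 3

  m = 2
  (f (m)) = f(2,) = 1
  (f (f (m))) = f(1,) = 3
  (f (f (f (m)))) = f(3,) = 1
  (f (f (f (f (m))))) = f(1,) = 3


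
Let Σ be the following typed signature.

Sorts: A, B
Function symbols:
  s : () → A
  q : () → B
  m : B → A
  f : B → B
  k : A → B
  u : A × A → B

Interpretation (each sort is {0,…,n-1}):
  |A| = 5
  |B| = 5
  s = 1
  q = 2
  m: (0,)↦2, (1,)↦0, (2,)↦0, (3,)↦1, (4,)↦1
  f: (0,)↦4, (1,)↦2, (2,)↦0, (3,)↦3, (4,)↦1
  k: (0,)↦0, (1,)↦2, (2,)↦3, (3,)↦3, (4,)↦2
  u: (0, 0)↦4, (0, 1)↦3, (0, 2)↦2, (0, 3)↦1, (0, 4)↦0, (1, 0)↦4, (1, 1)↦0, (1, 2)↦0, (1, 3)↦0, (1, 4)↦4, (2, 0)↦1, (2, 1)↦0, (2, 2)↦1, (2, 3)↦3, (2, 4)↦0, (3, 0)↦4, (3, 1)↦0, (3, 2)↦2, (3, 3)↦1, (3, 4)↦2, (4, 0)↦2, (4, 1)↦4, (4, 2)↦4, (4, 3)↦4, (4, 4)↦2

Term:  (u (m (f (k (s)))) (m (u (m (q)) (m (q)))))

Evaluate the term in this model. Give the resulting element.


  s = 1
  (k (s)) = k(1,) = 2
  (f (k (s))) = f(2,) = 0
  (m (f (k (s)))) = m(0,) = 2
  q = 2
  (m (q)) = m(2,) = 0
  q = 2
  (m (q)) = m(2,) = 0
  (u (m (q)) (m (q))) = u(0, 0) = 4
  (m (u (m (q)) (m (q)))) = m(4,) = 1
  (u (m (f (k (s)))) (m (u (m (q)) (m (q))))) = u(2, 1) = 0

value = 0


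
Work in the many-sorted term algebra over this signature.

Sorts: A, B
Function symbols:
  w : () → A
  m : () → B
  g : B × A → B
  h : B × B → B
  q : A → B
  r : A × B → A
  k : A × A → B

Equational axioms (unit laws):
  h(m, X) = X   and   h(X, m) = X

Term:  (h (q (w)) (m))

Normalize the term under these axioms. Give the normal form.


normal form = (q (w))

1. (h (q (w)) (m))  →  (q (w))


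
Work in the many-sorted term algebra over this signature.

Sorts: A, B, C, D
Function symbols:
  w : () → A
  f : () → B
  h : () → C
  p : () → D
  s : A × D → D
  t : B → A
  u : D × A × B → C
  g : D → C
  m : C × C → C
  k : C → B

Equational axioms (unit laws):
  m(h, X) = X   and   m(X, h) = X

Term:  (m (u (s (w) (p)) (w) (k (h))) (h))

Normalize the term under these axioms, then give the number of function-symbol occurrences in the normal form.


1. (m (u (s (w) (p)) (w) (k (h))) (h))  →  (u (s (w) (p)) (w) (k (h)))
normal form: (u (s (w) (p)) (w) (k (h)))

size = 7


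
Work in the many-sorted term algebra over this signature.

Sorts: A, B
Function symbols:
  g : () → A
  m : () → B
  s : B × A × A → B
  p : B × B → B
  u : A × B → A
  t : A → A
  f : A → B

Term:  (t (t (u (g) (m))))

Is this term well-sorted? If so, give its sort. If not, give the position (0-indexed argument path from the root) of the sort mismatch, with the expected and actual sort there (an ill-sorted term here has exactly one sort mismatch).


      (g) : A
      (m) : B
    (u (g) (m)) : A
  (t (u (g) (m))) : A
(t (t (u (g) (m)))) : A

well-sorted; sort = A


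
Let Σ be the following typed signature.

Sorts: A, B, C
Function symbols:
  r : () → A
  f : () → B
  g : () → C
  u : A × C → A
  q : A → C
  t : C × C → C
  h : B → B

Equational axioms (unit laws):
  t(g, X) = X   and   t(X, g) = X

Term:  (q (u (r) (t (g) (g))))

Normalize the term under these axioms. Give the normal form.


1. (q (u (r) (t (g) (g))))  →  (q (u (r) (g)))

normal form = (q (u (r) (g)))


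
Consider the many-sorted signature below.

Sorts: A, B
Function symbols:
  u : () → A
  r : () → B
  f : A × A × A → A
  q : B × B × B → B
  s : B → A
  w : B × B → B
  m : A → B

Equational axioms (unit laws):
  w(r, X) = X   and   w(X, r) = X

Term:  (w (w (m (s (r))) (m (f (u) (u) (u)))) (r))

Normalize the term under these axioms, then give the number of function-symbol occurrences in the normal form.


1. (w (w (m (s (r))) (m (f (u) (u) (u)))) (r))  →  (w (m (s (r))) (m (f (u) (u) (u))))
normal form: (w (m (s (r))) (m (f (u) (u) (u))))

size = 9


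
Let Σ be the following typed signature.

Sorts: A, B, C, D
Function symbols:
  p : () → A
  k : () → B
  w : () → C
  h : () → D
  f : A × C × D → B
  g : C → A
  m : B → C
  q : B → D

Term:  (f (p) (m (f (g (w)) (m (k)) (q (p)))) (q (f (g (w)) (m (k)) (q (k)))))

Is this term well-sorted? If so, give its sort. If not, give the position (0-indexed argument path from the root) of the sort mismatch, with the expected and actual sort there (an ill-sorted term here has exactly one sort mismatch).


  (p) : A
        (w) : C
      (g (w)) : A
        (k) : B
      (m (k)) : C
        (p) : A
      (q (p)) : ✗ arg 0 at [1, 0, 2, 0] has sort A, expected B
        (w) : C
      (g (w)) : A
        (k) : B
      (m (k)) : C
        (k) : B
      (q (k)) : D
    (f (g (w)) (m (k)) (q (k))) : B
  (q (f (g (w)) (m (k)) (q (k)))) : D

ill-sorted at position [1, 0, 2, 0]: expected B, got A


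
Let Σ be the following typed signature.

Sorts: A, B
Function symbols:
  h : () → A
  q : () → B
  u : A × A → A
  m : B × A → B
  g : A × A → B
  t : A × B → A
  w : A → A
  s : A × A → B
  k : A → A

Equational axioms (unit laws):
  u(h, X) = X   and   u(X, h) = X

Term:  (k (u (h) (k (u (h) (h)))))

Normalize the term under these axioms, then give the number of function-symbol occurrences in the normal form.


size = 3

1. (k (u (h) (k (u (h) (h)))))  →  (k (k (u (h) (h))))
2. (k (k (u (h) (h))))  →  (k (k (h)))
normal form: (k (k (h)))


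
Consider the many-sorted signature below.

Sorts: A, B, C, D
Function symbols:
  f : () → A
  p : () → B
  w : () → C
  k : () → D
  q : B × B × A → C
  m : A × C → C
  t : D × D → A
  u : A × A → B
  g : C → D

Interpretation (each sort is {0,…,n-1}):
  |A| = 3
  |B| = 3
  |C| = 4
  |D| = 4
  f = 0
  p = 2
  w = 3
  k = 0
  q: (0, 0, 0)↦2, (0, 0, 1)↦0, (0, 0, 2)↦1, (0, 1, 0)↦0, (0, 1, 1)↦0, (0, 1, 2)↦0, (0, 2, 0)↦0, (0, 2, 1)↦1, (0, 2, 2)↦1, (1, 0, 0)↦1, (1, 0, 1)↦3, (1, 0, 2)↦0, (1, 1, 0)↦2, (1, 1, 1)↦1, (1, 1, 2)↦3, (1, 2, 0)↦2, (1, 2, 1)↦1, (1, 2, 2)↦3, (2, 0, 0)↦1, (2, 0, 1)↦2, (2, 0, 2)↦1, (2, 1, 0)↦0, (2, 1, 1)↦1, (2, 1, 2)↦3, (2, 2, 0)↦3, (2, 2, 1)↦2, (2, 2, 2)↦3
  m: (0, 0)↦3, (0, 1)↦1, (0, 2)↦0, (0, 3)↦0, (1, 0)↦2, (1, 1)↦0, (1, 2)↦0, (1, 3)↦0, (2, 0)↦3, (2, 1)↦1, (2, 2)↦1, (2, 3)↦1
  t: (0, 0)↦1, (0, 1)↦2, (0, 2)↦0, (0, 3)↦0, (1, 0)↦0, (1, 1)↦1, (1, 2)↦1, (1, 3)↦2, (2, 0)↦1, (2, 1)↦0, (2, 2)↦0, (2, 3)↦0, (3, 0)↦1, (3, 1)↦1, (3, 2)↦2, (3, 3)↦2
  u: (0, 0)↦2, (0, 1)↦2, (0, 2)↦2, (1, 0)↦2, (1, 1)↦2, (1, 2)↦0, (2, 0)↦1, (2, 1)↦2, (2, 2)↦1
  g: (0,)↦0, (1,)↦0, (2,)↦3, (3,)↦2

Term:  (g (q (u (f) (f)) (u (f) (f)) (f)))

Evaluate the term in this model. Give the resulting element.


value = 2

  f = 0
  f = 0
  (u (f) (f)) = u(0, 0) = 2
  f = 0
  f = 0
  (u (f) (f)) = u(0, 0) = 2
  f = 0
  (q (u (f) (f)) (u (f) (f)) (f)) = q(2, 2, 0) = 3
  (g (q (u (f) (f)) (u (f) (f)) (f))) = g(3,) = 2


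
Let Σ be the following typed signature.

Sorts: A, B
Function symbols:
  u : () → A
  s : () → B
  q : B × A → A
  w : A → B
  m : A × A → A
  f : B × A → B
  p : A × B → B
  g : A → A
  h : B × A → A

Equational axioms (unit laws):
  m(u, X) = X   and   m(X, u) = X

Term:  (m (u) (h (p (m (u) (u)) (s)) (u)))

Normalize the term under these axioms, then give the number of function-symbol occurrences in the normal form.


1. (m (u) (h (p (m (u) (u)) (s)) (u)))  →  (h (p (m (u) (u)) (s)) (u))
2. (h (p (m (u) (u)) (s)) (u))  →  (h (p (u) (s)) (u))
normal form: (h (p (u) (s)) (u))

size = 5


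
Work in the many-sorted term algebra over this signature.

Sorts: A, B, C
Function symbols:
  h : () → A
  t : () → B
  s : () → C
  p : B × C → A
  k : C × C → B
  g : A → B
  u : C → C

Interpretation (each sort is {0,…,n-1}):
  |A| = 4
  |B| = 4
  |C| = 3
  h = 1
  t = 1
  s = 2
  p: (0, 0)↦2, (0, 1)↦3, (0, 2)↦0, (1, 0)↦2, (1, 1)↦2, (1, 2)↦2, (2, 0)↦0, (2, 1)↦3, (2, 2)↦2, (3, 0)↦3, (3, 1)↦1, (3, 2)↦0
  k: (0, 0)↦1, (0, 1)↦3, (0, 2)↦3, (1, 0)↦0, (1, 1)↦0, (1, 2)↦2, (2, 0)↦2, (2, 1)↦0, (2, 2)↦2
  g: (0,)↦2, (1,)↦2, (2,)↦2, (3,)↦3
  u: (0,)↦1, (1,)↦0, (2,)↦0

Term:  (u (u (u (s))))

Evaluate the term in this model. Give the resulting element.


  s = 2
  (u (s)) = u(2,) = 0
  (u (u (s))) = u(0,) = 1
  (u (u (u (s)))) = u(1,) = 0

value = 0


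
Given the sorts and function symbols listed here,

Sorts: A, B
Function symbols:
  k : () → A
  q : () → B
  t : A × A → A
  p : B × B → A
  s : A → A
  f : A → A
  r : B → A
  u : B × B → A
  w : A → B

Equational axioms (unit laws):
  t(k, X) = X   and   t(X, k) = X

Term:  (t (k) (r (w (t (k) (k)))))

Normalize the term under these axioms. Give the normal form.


1. (t (k) (r (w (t (k) (k)))))  →  (r (w (t (k) (k))))
2. (r (w (t (k) (k))))  →  (r (w (k)))

normal form = (r (w (k)))


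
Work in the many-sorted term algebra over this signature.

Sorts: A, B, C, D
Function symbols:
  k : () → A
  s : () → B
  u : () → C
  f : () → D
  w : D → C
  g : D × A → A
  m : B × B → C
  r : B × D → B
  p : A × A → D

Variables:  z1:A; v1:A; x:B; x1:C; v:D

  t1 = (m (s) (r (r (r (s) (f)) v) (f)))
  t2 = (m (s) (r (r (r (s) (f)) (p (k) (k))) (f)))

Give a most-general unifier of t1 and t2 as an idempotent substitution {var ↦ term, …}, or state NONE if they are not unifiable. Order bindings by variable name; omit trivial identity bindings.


{v ↦ (p (k) (k))}


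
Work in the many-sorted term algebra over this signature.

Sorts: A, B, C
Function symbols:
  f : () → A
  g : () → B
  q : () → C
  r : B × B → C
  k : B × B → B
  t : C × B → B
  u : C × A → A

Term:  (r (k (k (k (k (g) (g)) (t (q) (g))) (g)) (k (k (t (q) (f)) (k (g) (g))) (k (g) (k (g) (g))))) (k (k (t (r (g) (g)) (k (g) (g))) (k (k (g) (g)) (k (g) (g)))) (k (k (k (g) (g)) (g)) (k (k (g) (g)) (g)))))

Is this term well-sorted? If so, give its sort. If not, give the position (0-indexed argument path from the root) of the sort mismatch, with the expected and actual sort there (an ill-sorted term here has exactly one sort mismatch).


ill-sorted at position [0, 1, 0, 0, 1]: expected B, got A

          (g) : B
          (g) : B
        (k (g) (g)) : B
          (q) : C
          (g) : B
        (t (q) (g)) : B
      (k (k (g) (g)) (t (q) (g))) : B
      (g) : B
    (k (k (k (g) (g)) (t (q) (g))) (g)) : B
          (q) : C
          (f) : A
        (t (q) (f)) : ✗ arg 1 at [0, 1, 0, 0, 1] has sort A, expected B
          (g) : B
          (g) : B
        (k (g) (g)) : B
        (g) : B
          (g) : B
          (g) : B
        (k (g) (g)) : B
      (k (g) (k (g) (g))) : B
          (g) : B
          (g) : B
        (r (g) (g)) : C
          (g) : B
          (g) : B
        (k (g) (g)) : B
      (t (r (g) (g)) (k (g) (g))) : B
          (g) : B
          (g) : B
        (k (g) (g)) : B
          (g) : B
          (g) : B
        (k (g) (g)) : B
      (k (k (g) (g)) (k (g) (g))) : B
    (k (t (r (g) (g)) (k (g) (g))) (k (k (g) (g)) (k (g) (g)))) : B
          (g) : B
          (g) : B
        (k (g) (g)) : B
        (g) : B
      (k (k (g) (g)) (g)) : B
          (g) : B
          (g) : B
        (k (g) (g)) : B
        (g) : B
      (k (k (g) (g)) (g)) : B
    (k (k (k (g) (g)) (g)) (k (k (g) (g)) (g))) : B
  (k (k (t (r (g) (g)) (k (g) (g))) (k (k (g) (g)) (k (g) (g)))) (k (k (k (g) (g)) (g)) (k (k (g) (g)) (g)))) : B


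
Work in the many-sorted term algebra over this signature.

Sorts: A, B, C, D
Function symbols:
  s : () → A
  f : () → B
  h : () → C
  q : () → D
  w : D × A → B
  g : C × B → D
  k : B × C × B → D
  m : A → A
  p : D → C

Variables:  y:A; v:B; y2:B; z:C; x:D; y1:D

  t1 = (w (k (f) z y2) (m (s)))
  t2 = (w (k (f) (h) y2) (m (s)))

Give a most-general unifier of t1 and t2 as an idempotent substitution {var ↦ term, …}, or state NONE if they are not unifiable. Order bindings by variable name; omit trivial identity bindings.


{z ↦ (h)}


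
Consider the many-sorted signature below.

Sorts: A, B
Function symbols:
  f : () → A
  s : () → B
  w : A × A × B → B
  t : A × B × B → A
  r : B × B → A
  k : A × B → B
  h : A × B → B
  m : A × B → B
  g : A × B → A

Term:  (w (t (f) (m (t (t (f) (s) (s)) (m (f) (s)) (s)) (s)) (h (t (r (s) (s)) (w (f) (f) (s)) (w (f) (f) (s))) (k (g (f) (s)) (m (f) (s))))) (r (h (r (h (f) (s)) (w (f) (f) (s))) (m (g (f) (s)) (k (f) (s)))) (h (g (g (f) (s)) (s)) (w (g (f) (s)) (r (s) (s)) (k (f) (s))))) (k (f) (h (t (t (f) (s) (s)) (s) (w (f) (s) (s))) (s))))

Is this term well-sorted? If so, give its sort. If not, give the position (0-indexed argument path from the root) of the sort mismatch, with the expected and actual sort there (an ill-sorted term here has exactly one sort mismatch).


    (f) : A
          (f) : A
          (s) : B
          (s) : B
        (t (f) (s) (s)) : A
          (f) : A
          (s) : B
        (m (f) (s)) : B
        (s) : B
      (t (t (f) (s) (s)) (m (f) (s)) (s)) : A
      (s) : B
    (m (t (t (f) (s) (s)) (m (f) (s)) (s)) (s)) : B
          (s) : B
          (s) : B
        (r (s) (s)) : A
          (f) : A
          (f) : A
          (s) : B
        (w (f) (f) (s)) : B
          (f) : A
          (f) : A
          (s) : B
        (w (f) (f) (s)) : B
      (t (r (s) (s)) (w (f) (f) (s)) (w (f) (f) (s))) : A
          (f) : A
          (s) : B
        (g (f) (s)) : A
          (f) : A
          (s) : B
        (m (f) (s)) : B
      (k (g (f) (s)) (m (f) (s))) : B
    (h (t (r (s) (s)) (w (f) (f) (s)) (w (f) (f) (s))) (k (g (f) (s)) (m (f) (s)))) : B
  (t (f) (m (t (t (f) (s) (s)) (m (f) (s)) (s)) (s)) (h (t (r (s) (s)) (w (f) (f) (s)) (w (f) (f) (s))) (k (g (f) (s)) (m (f) (s))))) : A
          (f) : A
          (s) : B
        (h (f) (s)) : B
          (f) : A
          (f) : A
          (s) : B
        (w (f) (f) (s)) : B
      (r (h (f) (s)) (w (f) (f) (s))) : A
          (f) : A
          (s) : B
        (g (f) (s)) : A
          (f) : A
          (s) : B
        (k (f) (s)) : B
      (m (g (f) (s)) (k (f) (s))) : B
    (h (r (h (f) (s)) (w (f) (f) (s))) (m (g (f) (s)) (k (f) (s)))) : B
          (f) : A
          (s) : B
        (g (f) (s)) : A
        (s) : B
      (g (g (f) (s)) (s)) : A
          (f) : A
          (s) : B
        (g (f) (s)) : A
          (s) : B
          (s) : B
        (r (s) (s)) : A
          (f) : A
          (s) : B
        (k (f) (s)) : B
      (w (g (f) (s)) (r (s) (s)) (k (f) (s))) : B
    (h (g (g (f) (s)) (s)) (w (g (f) (s)) (r (s) (s)) (k (f) (s)))) : B
  (r (h (r (h (f) (s)) (w (f) (f) (s))) (m (g (f) (s)) (k (f) (s)))) (h (g (g (f) (s)) (s)) (w (g (f) (s)) (r (s) (s)) (k (f) (s))))) : A
    (f) : A
          (f) : A
          (s) : B
          (s) : B
        (t (f) (s) (s)) : A
        (s) : B
          (f) : A
          (s) : B
          (s) : B
        (w (f) (s) (s)) : ✗ arg 1 at [2, 1, 0, 2, 1] has sort B, expected A
      (s) : B

ill-sorted at position [2, 1, 0, 2, 1]: expected A, got B


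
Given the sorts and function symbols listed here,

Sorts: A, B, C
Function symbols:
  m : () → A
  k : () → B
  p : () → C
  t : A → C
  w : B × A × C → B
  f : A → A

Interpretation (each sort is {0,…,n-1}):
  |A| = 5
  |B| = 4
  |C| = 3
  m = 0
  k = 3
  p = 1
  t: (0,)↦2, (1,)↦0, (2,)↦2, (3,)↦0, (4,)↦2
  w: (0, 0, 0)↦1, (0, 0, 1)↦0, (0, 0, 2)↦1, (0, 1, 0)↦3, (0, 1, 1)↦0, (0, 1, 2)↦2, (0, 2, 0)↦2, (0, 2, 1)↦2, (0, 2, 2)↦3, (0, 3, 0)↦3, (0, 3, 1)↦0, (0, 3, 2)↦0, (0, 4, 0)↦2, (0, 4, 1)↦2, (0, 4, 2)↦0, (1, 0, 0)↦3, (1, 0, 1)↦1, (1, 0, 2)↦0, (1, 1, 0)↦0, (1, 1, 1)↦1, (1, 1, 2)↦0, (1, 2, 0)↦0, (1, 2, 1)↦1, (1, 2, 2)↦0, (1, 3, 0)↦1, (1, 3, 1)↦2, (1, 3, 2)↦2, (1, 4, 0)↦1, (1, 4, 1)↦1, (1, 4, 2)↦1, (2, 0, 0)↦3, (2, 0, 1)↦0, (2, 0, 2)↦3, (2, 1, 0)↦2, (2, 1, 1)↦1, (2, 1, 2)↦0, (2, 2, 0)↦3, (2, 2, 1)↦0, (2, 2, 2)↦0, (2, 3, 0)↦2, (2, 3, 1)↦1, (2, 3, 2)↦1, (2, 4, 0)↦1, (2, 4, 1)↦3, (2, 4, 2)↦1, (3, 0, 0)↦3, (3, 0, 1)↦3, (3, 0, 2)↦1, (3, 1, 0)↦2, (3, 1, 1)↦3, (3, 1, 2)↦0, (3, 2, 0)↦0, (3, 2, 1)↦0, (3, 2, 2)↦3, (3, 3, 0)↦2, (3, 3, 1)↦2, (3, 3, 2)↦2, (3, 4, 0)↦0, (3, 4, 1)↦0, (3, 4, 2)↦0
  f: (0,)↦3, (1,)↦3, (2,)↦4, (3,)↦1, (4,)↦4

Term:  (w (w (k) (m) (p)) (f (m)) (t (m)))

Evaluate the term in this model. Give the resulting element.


value = 2

  k = 3
  m = 0
  p = 1
  (w (k) (m) (p)) = w(3, 0, 1) = 3
  m = 0
  (f (m)) = f(0,) = 3
  m = 0
  (t (m)) = t(0,) = 2
  (w (w (k) (m) (p)) (f (m)) (t (m))) = w(3, 3, 2) = 2


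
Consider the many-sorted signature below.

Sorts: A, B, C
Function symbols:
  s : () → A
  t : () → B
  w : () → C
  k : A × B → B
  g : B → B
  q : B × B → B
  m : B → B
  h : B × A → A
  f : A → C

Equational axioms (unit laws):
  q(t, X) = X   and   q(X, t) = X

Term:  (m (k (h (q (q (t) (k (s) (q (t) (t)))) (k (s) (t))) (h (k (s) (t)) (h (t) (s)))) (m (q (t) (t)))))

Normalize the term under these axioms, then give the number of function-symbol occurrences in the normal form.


size = 19

1. (m (k (h (q (q (t) (k (s) (q (t) (t)))) (k (s) (t))) (h (k (s) (t)) (h (t) (s)))) (m (q (t) (t)))))  →  (m (k (h (q (k (s) (q (t) (t))) (k (s) (t))) (h (k (s) (t)) (h (t) (s)))) (m (q (t) (t)))))
2. (m (k (h (q (k (s) (q (t) (t))) (k (s) (t))) (h (k (s) (t)) (h (t) (s)))) (m (q (t) (t)))))  →  (m (k (h (q (k (s) (t)) (k (s) (t))) (h (k (s) (t)) (h (t) (s)))) (m (q (t) (t)))))
3. (m (k (h (q (k (s) (t)) (k (s) (t))) (h (k (s) (t)) (h (t) (s)))) (m (q (t) (t)))))  →  (m (k (h (q (k (s) (t)) (k (s) (t))) (h (k (s) (t)) (h (t) (s)))) (m (t))))
normal form: (m (k (h (q (k (s) (t)) (k (s) (t))) (h (k (s) (t)) (h (t) (s)))) (m (t))))


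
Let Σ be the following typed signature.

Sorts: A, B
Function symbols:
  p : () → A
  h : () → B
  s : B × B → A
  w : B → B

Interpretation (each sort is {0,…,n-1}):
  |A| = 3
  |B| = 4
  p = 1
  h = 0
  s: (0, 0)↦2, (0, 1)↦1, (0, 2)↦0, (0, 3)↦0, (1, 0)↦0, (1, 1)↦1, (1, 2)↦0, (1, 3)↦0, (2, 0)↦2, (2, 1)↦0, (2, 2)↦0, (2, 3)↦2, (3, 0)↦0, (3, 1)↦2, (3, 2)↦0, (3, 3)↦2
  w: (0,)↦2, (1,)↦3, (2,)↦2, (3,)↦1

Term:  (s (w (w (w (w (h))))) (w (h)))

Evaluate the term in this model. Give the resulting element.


  h = 0
  (w (h)) = w(0,) = 2
  (w (w (h))) = w(2,) = 2
  (w (w (w (h)))) = w(2,) = 2
  (w (w (w (w (h))))) = w(2,) = 2
  h = 0
  (w (h)) = w(0,) = 2
  (s (w (w (w (w (h))))) (w (h))) = s(2, 2) = 0

value = 0


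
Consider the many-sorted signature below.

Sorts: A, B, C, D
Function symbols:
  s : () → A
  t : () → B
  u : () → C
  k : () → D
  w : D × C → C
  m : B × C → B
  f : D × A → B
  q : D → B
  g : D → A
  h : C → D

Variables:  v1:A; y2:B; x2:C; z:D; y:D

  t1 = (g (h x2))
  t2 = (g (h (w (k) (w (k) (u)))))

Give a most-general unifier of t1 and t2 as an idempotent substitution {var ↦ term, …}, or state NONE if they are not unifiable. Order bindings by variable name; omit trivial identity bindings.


{x2 ↦ (w (k) (w (k) (u)))}


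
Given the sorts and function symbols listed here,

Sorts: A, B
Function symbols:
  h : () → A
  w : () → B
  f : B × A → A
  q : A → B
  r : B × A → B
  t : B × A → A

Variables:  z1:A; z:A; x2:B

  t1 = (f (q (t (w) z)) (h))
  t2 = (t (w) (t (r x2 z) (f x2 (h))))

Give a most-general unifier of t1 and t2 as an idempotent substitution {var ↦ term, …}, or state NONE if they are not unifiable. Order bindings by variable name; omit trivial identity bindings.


head clash or occurs-check failure — not unifiable

NONE (not unifiable)


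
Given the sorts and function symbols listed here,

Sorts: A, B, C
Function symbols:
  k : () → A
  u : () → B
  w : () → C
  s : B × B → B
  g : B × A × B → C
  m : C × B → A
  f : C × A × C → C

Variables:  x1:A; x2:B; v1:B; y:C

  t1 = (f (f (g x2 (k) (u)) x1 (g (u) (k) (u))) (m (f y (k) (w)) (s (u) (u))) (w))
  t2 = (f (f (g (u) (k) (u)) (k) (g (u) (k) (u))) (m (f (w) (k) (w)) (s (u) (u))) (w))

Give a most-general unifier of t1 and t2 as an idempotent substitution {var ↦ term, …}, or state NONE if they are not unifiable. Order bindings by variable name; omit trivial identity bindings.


{x1 ↦ (k), x2 ↦ (u), y ↦ (w)}


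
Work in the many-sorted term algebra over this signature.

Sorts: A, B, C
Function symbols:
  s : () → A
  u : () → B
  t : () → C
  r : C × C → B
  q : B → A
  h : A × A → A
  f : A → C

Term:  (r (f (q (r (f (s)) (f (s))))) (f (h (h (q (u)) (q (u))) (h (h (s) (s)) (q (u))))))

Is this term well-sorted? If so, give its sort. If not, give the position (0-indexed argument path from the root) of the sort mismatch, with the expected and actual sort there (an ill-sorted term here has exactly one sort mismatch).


          (s) : A
        (f (s)) : C
          (s) : A
        (f (s)) : C
      (r (f (s)) (f (s))) : B
    (q (r (f (s)) (f (s)))) : A
  (f (q (r (f (s)) (f (s))))) : C
          (u) : B
        (q (u)) : A
          (u) : B
        (q (u)) : A
      (h (q (u)) (q (u))) : A
          (s) : A
          (s) : A
        (h (s) (s)) : A
          (u) : B
        (q (u)) : A
      (h (h (s) (s)) (q (u))) : A
    (h (h (q (u)) (q (u))) (h (h (s) (s)) (q (u)))) : A
  (f (h (h (q (u)) (q (u))) (h (h (s) (s)) (q (u))))) : C
(r (f (q (r (f (s)) (f (s))))) (f (h (h (q (u)) (q (u))) (h (h (s) (s)) (q (u)))))) : B

well-sorted; sort = B
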